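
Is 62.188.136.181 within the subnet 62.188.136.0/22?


Subnet network: 62.188.136.0
Test IP AND mask: 62.188.136.0
Yes, 62.188.136.181 is in 62.188.136.0/22


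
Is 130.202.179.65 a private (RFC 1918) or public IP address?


RFC 1918 private ranges:
  10.0.0.0/8 (10.0.0.0 - 10.255.255.255)
  172.16.0.0/12 (172.16.0.0 - 172.31.255.255)
  192.168.0.0/16 (192.168.0.0 - 192.168.255.255)
Public (not in any RFC 1918 range)


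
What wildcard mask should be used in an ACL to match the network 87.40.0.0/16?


Subnet mask: 255.255.0.0
Wildcard = 255.255.255.255 - subnet mask
255 - 255 = 0
255 - 255 = 0
255 - 0 = 255
255 - 0 = 255
Wildcard: 0.0.255.255


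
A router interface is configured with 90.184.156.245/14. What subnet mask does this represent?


/14 means 14 network bits, 18 host bits
Binary: 11111111111111000000000000000000
Mask: 255.252.0.0


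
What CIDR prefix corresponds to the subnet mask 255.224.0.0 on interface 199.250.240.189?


Binary: 11111111.11100000.00000000.00000000
Count leading 1s
Prefix: /11


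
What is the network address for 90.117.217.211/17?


IP:   01011010.01110101.11011001.11010011
Mask: 11111111.11111111.10000000.00000000
AND operation:
Net:  01011010.01110101.10000000.00000000
Network: 90.117.128.0/17


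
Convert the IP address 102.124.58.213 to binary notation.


102 = 01100110
124 = 01111100
58 = 00111010
213 = 11010101
Binary: 01100110.01111100.00111010.11010101


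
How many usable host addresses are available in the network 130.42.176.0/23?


Host bits = 32 - 23 = 9
Total addresses = 2^9 = 512
Usable = total - 2 (network and broadcast)
Usable hosts: 510


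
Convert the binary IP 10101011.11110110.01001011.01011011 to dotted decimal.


10101011 = 171
11110110 = 246
01001011 = 75
01011011 = 91
IP: 171.246.75.91


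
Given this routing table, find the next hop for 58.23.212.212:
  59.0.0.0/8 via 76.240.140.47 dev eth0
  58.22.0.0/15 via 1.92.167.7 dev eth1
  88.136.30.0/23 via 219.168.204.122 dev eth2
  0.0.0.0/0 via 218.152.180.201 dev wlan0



Longest prefix match for 58.23.212.212:
  /8 59.0.0.0: no
  /15 58.22.0.0: MATCH
  /23 88.136.30.0: no
  /0 0.0.0.0: MATCH
Selected: next-hop 1.92.167.7 via eth1 (matched /15)


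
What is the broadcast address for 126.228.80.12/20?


Network: 126.228.80.0/20
Host bits = 12
Set all host bits to 1:
Broadcast: 126.228.95.255


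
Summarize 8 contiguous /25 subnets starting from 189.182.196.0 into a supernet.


Original prefix: /25
Number of subnets: 8 = 2^3
New prefix = 25 - 3 = 22
Supernet: 189.182.196.0/22


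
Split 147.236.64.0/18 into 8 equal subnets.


New prefix = 18 + 3 = 21
Each subnet has 2048 addresses
  147.236.64.0/21
  147.236.72.0/21
  147.236.80.0/21
  147.236.88.0/21
  147.236.96.0/21
  147.236.104.0/21
  147.236.112.0/21
  147.236.120.0/21
Subnets: 147.236.64.0/21, 147.236.72.0/21, 147.236.80.0/21, 147.236.88.0/21, 147.236.96.0/21, 147.236.104.0/21, 147.236.112.0/21, 147.236.120.0/21


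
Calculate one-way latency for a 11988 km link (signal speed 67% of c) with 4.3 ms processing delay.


Speed = 0.67 * 3e5 km/s = 201000 km/s
Propagation delay = 11988 / 201000 = 0.0596 s = 59.6418 ms
Processing delay = 4.3 ms
Total one-way latency = 63.9418 ms


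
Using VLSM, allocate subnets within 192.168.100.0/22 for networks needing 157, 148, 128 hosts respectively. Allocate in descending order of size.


157 hosts -> /24 (254 usable): 192.168.100.0/24
148 hosts -> /24 (254 usable): 192.168.101.0/24
128 hosts -> /24 (254 usable): 192.168.102.0/24
Allocation: 192.168.100.0/24 (157 hosts, 254 usable); 192.168.101.0/24 (148 hosts, 254 usable); 192.168.102.0/24 (128 hosts, 254 usable)


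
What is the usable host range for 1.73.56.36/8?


Network: 1.0.0.0
Broadcast: 1.255.255.255
First usable = network + 1
Last usable = broadcast - 1
Range: 1.0.0.1 to 1.255.255.254


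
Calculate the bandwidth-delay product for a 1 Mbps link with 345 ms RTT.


BDP = bandwidth * RTT
= 1 Mbps * 345 ms
= 1 * 1e6 * 345 / 1000 bits
= 345000 bits
= 43125 bytes
= 42.1143 KB
BDP = 345000 bits (43125 bytes)


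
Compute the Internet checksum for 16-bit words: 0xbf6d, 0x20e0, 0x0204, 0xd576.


Sum all words (with carry folding):
+ 0xbf6d = 0xbf6d
+ 0x20e0 = 0xe04d
+ 0x0204 = 0xe251
+ 0xd576 = 0xb7c8
One's complement: ~0xb7c8
Checksum = 0x4837


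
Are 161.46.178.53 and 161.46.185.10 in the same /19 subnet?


Mask: 255.255.224.0
161.46.178.53 AND mask = 161.46.160.0
161.46.185.10 AND mask = 161.46.160.0
Yes, same subnet (161.46.160.0)


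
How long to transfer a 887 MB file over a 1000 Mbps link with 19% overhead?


Effective throughput = 1000 * (1 - 19/100) = 810 Mbps
File size in Mb = 887 * 8 = 7096 Mb
Time = 7096 / 810
Time = 8.7605 seconds


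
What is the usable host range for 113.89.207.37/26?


Network: 113.89.207.0
Broadcast: 113.89.207.63
First usable = network + 1
Last usable = broadcast - 1
Range: 113.89.207.1 to 113.89.207.62


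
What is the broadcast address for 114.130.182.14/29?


Network: 114.130.182.8/29
Host bits = 3
Set all host bits to 1:
Broadcast: 114.130.182.15


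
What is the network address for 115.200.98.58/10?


IP:   01110011.11001000.01100010.00111010
Mask: 11111111.11000000.00000000.00000000
AND operation:
Net:  01110011.11000000.00000000.00000000
Network: 115.192.0.0/10


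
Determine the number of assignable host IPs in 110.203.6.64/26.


Host bits = 32 - 26 = 6
Total addresses = 2^6 = 64
Usable = total - 2 (network and broadcast)
Usable hosts: 62


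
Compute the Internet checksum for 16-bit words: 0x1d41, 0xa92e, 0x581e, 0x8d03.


Sum all words (with carry folding):
+ 0x1d41 = 0x1d41
+ 0xa92e = 0xc66f
+ 0x581e = 0x1e8e
+ 0x8d03 = 0xab91
One's complement: ~0xab91
Checksum = 0x546e


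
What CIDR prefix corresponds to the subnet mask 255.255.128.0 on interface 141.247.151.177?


Binary: 11111111.11111111.10000000.00000000
Count leading 1s
Prefix: /17


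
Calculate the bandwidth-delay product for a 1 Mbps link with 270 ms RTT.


BDP = bandwidth * RTT
= 1 Mbps * 270 ms
= 1 * 1e6 * 270 / 1000 bits
= 270000 bits
= 33750 bytes
= 32.959 KB
BDP = 270000 bits (33750 bytes)


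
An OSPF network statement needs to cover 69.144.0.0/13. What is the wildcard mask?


Subnet mask: 255.248.0.0
Wildcard = 255.255.255.255 - subnet mask
255 - 255 = 0
255 - 248 = 7
255 - 0 = 255
255 - 0 = 255
Wildcard: 0.7.255.255


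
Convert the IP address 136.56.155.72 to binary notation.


136 = 10001000
56 = 00111000
155 = 10011011
72 = 01001000
Binary: 10001000.00111000.10011011.01001000


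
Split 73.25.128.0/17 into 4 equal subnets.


New prefix = 17 + 2 = 19
Each subnet has 8192 addresses
  73.25.128.0/19
  73.25.160.0/19
  73.25.192.0/19
  73.25.224.0/19
Subnets: 73.25.128.0/19, 73.25.160.0/19, 73.25.192.0/19, 73.25.224.0/19


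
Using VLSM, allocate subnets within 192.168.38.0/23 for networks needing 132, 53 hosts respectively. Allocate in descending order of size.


132 hosts -> /24 (254 usable): 192.168.38.0/24
53 hosts -> /26 (62 usable): 192.168.39.0/26
Allocation: 192.168.38.0/24 (132 hosts, 254 usable); 192.168.39.0/26 (53 hosts, 62 usable)


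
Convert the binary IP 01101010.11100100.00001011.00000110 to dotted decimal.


01101010 = 106
11100100 = 228
00001011 = 11
00000110 = 6
IP: 106.228.11.6


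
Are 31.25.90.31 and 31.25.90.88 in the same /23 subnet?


Mask: 255.255.254.0
31.25.90.31 AND mask = 31.25.90.0
31.25.90.88 AND mask = 31.25.90.0
Yes, same subnet (31.25.90.0)


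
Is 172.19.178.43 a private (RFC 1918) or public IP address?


RFC 1918 private ranges:
  10.0.0.0/8 (10.0.0.0 - 10.255.255.255)
  172.16.0.0/12 (172.16.0.0 - 172.31.255.255)
  192.168.0.0/16 (192.168.0.0 - 192.168.255.255)
Private (in 172.16.0.0/12)


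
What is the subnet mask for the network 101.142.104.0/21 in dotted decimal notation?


/21 means 21 network bits, 11 host bits
Binary: 11111111111111111111100000000000
Mask: 255.255.248.0


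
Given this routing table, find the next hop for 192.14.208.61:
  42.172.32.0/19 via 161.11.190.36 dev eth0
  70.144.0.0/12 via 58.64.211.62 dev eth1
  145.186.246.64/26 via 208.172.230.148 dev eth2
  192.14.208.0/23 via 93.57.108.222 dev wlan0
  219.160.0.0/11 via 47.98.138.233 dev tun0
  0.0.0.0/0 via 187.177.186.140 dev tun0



Longest prefix match for 192.14.208.61:
  /19 42.172.32.0: no
  /12 70.144.0.0: no
  /26 145.186.246.64: no
  /23 192.14.208.0: MATCH
  /11 219.160.0.0: no
  /0 0.0.0.0: MATCH
Selected: next-hop 93.57.108.222 via wlan0 (matched /23)


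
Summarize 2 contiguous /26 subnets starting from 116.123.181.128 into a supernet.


Original prefix: /26
Number of subnets: 2 = 2^1
New prefix = 26 - 1 = 25
Supernet: 116.123.181.128/25


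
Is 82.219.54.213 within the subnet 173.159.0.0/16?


Subnet network: 173.159.0.0
Test IP AND mask: 82.219.0.0
No, 82.219.54.213 is not in 173.159.0.0/16


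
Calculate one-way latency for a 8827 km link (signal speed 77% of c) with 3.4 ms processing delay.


Speed = 0.77 * 3e5 km/s = 231000 km/s
Propagation delay = 8827 / 231000 = 0.0382 s = 38.2121 ms
Processing delay = 3.4 ms
Total one-way latency = 41.6121 ms


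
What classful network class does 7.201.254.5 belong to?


First octet: 7
Binary: 00000111
0xxxxxxx -> Class A (1-126)
Class A, default mask 255.0.0.0 (/8)


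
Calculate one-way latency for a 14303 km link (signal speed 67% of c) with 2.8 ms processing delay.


Speed = 0.67 * 3e5 km/s = 201000 km/s
Propagation delay = 14303 / 201000 = 0.0712 s = 71.1592 ms
Processing delay = 2.8 ms
Total one-way latency = 73.9592 ms


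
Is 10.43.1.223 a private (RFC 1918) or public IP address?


RFC 1918 private ranges:
  10.0.0.0/8 (10.0.0.0 - 10.255.255.255)
  172.16.0.0/12 (172.16.0.0 - 172.31.255.255)
  192.168.0.0/16 (192.168.0.0 - 192.168.255.255)
Private (in 10.0.0.0/8)


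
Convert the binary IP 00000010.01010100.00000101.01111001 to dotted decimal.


00000010 = 2
01010100 = 84
00000101 = 5
01111001 = 121
IP: 2.84.5.121


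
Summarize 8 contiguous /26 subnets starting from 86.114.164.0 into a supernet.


Original prefix: /26
Number of subnets: 8 = 2^3
New prefix = 26 - 3 = 23
Supernet: 86.114.164.0/23


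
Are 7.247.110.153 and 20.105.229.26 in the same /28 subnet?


Mask: 255.255.255.240
7.247.110.153 AND mask = 7.247.110.144
20.105.229.26 AND mask = 20.105.229.16
No, different subnets (7.247.110.144 vs 20.105.229.16)


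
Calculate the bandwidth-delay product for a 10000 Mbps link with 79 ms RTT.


BDP = bandwidth * RTT
= 10000 Mbps * 79 ms
= 10000 * 1e6 * 79 / 1000 bits
= 790000000 bits
= 98750000 bytes
= 96435.5469 KB
BDP = 790000000 bits (98750000 bytes)


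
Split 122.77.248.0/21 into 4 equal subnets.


New prefix = 21 + 2 = 23
Each subnet has 512 addresses
  122.77.248.0/23
  122.77.250.0/23
  122.77.252.0/23
  122.77.254.0/23
Subnets: 122.77.248.0/23, 122.77.250.0/23, 122.77.252.0/23, 122.77.254.0/23


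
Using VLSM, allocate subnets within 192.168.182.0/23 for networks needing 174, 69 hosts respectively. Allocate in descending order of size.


174 hosts -> /24 (254 usable): 192.168.182.0/24
69 hosts -> /25 (126 usable): 192.168.183.0/25
Allocation: 192.168.182.0/24 (174 hosts, 254 usable); 192.168.183.0/25 (69 hosts, 126 usable)


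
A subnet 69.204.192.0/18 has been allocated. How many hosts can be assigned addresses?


Host bits = 32 - 18 = 14
Total addresses = 2^14 = 16384
Usable = total - 2 (network and broadcast)
Usable hosts: 16382


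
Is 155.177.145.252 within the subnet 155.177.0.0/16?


Subnet network: 155.177.0.0
Test IP AND mask: 155.177.0.0
Yes, 155.177.145.252 is in 155.177.0.0/16


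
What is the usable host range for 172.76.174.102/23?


Network: 172.76.174.0
Broadcast: 172.76.175.255
First usable = network + 1
Last usable = broadcast - 1
Range: 172.76.174.1 to 172.76.175.254


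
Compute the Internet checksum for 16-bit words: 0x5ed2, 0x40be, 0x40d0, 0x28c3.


Sum all words (with carry folding):
+ 0x5ed2 = 0x5ed2
+ 0x40be = 0x9f90
+ 0x40d0 = 0xe060
+ 0x28c3 = 0x0924
One's complement: ~0x0924
Checksum = 0xf6db


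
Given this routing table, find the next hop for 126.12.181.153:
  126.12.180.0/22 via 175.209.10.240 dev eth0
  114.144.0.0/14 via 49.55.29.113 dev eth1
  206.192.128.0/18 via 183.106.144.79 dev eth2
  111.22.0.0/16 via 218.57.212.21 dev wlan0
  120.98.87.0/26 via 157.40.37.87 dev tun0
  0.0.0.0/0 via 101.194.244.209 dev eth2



Longest prefix match for 126.12.181.153:
  /22 126.12.180.0: MATCH
  /14 114.144.0.0: no
  /18 206.192.128.0: no
  /16 111.22.0.0: no
  /26 120.98.87.0: no
  /0 0.0.0.0: MATCH
Selected: next-hop 175.209.10.240 via eth0 (matched /22)


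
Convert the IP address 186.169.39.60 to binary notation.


186 = 10111010
169 = 10101001
39 = 00100111
60 = 00111100
Binary: 10111010.10101001.00100111.00111100


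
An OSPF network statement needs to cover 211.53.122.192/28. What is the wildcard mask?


Subnet mask: 255.255.255.240
Wildcard = 255.255.255.255 - subnet mask
255 - 255 = 0
255 - 255 = 0
255 - 255 = 0
255 - 240 = 15
Wildcard: 0.0.0.15


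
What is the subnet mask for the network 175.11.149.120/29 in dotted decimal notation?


/29 means 29 network bits, 3 host bits
Binary: 11111111111111111111111111111000
Mask: 255.255.255.248


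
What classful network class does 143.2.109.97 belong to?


First octet: 143
Binary: 10001111
10xxxxxx -> Class B (128-191)
Class B, default mask 255.255.0.0 (/16)


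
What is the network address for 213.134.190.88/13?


IP:   11010101.10000110.10111110.01011000
Mask: 11111111.11111000.00000000.00000000
AND operation:
Net:  11010101.10000000.00000000.00000000
Network: 213.128.0.0/13


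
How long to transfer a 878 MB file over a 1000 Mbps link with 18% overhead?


Effective throughput = 1000 * (1 - 18/100) = 820.0 Mbps
File size in Mb = 878 * 8 = 7024 Mb
Time = 7024 / 820.0
Time = 8.5659 seconds


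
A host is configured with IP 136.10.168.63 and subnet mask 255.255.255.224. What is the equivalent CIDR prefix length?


Binary: 11111111.11111111.11111111.11100000
Count leading 1s
Prefix: /27


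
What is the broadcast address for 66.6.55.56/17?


Network: 66.6.0.0/17
Host bits = 15
Set all host bits to 1:
Broadcast: 66.6.127.255


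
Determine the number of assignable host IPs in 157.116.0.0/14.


Host bits = 32 - 14 = 18
Total addresses = 2^18 = 262144
Usable = total - 2 (network and broadcast)
Usable hosts: 262142


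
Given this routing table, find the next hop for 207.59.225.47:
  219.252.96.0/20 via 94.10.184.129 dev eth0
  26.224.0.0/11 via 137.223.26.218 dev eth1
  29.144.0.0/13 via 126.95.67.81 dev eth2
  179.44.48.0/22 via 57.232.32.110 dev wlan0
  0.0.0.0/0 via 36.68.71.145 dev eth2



Longest prefix match for 207.59.225.47:
  /20 219.252.96.0: no
  /11 26.224.0.0: no
  /13 29.144.0.0: no
  /22 179.44.48.0: no
  /0 0.0.0.0: MATCH
Selected: next-hop 36.68.71.145 via eth2 (matched /0)


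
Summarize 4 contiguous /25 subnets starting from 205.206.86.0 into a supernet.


Original prefix: /25
Number of subnets: 4 = 2^2
New prefix = 25 - 2 = 23
Supernet: 205.206.86.0/23


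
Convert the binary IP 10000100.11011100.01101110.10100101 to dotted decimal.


10000100 = 132
11011100 = 220
01101110 = 110
10100101 = 165
IP: 132.220.110.165


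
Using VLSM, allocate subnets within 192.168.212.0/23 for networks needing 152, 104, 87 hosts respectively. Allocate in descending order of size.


152 hosts -> /24 (254 usable): 192.168.212.0/24
104 hosts -> /25 (126 usable): 192.168.213.0/25
87 hosts -> /25 (126 usable): 192.168.213.128/25
Allocation: 192.168.212.0/24 (152 hosts, 254 usable); 192.168.213.0/25 (104 hosts, 126 usable); 192.168.213.128/25 (87 hosts, 126 usable)


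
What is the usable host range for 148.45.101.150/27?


Network: 148.45.101.128
Broadcast: 148.45.101.159
First usable = network + 1
Last usable = broadcast - 1
Range: 148.45.101.129 to 148.45.101.158


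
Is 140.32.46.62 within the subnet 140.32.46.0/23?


Subnet network: 140.32.46.0
Test IP AND mask: 140.32.46.0
Yes, 140.32.46.62 is in 140.32.46.0/23


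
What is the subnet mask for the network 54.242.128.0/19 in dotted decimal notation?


/19 means 19 network bits, 13 host bits
Binary: 11111111111111111110000000000000
Mask: 255.255.224.0


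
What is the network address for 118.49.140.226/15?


IP:   01110110.00110001.10001100.11100010
Mask: 11111111.11111110.00000000.00000000
AND operation:
Net:  01110110.00110000.00000000.00000000
Network: 118.48.0.0/15


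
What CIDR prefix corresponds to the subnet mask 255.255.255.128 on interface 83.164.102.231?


Binary: 11111111.11111111.11111111.10000000
Count leading 1s
Prefix: /25


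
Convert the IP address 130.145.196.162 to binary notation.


130 = 10000010
145 = 10010001
196 = 11000100
162 = 10100010
Binary: 10000010.10010001.11000100.10100010


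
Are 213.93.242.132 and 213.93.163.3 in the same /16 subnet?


Mask: 255.255.0.0
213.93.242.132 AND mask = 213.93.0.0
213.93.163.3 AND mask = 213.93.0.0
Yes, same subnet (213.93.0.0)


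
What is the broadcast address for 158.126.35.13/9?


Network: 158.0.0.0/9
Host bits = 23
Set all host bits to 1:
Broadcast: 158.127.255.255


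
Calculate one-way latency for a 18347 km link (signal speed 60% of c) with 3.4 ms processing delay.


Speed = 0.6 * 3e5 km/s = 180000 km/s
Propagation delay = 18347 / 180000 = 0.1019 s = 101.9278 ms
Processing delay = 3.4 ms
Total one-way latency = 105.3278 ms


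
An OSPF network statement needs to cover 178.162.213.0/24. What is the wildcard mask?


Subnet mask: 255.255.255.0
Wildcard = 255.255.255.255 - subnet mask
255 - 255 = 0
255 - 255 = 0
255 - 255 = 0
255 - 0 = 255
Wildcard: 0.0.0.255


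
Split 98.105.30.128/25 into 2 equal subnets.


New prefix = 25 + 1 = 26
Each subnet has 64 addresses
  98.105.30.128/26
  98.105.30.192/26
Subnets: 98.105.30.128/26, 98.105.30.192/26


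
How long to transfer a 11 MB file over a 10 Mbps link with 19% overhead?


Effective throughput = 10 * (1 - 19/100) = 8.1 Mbps
File size in Mb = 11 * 8 = 88 Mb
Time = 88 / 8.1
Time = 10.8642 seconds


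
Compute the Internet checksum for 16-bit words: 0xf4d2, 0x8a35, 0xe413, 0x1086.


Sum all words (with carry folding):
+ 0xf4d2 = 0xf4d2
+ 0x8a35 = 0x7f08
+ 0xe413 = 0x631c
+ 0x1086 = 0x73a2
One's complement: ~0x73a2
Checksum = 0x8c5d


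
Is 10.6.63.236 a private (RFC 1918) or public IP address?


RFC 1918 private ranges:
  10.0.0.0/8 (10.0.0.0 - 10.255.255.255)
  172.16.0.0/12 (172.16.0.0 - 172.31.255.255)
  192.168.0.0/16 (192.168.0.0 - 192.168.255.255)
Private (in 10.0.0.0/8)


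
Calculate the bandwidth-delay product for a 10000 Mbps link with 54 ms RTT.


BDP = bandwidth * RTT
= 10000 Mbps * 54 ms
= 10000 * 1e6 * 54 / 1000 bits
= 540000000 bits
= 67500000 bytes
= 65917.9688 KB
BDP = 540000000 bits (67500000 bytes)


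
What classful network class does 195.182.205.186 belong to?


First octet: 195
Binary: 11000011
110xxxxx -> Class C (192-223)
Class C, default mask 255.255.255.0 (/24)


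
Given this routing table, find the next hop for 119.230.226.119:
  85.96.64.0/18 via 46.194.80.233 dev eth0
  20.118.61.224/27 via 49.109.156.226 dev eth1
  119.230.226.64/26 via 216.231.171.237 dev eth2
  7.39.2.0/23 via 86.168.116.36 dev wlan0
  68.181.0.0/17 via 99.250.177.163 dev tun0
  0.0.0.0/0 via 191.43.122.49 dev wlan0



Longest prefix match for 119.230.226.119:
  /18 85.96.64.0: no
  /27 20.118.61.224: no
  /26 119.230.226.64: MATCH
  /23 7.39.2.0: no
  /17 68.181.0.0: no
  /0 0.0.0.0: MATCH
Selected: next-hop 216.231.171.237 via eth2 (matched /26)


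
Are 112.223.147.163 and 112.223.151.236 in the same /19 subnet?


Mask: 255.255.224.0
112.223.147.163 AND mask = 112.223.128.0
112.223.151.236 AND mask = 112.223.128.0
Yes, same subnet (112.223.128.0)


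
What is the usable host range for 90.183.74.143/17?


Network: 90.183.0.0
Broadcast: 90.183.127.255
First usable = network + 1
Last usable = broadcast - 1
Range: 90.183.0.1 to 90.183.127.254


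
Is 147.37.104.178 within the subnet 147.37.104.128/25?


Subnet network: 147.37.104.128
Test IP AND mask: 147.37.104.128
Yes, 147.37.104.178 is in 147.37.104.128/25


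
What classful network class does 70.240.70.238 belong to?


First octet: 70
Binary: 01000110
0xxxxxxx -> Class A (1-126)
Class A, default mask 255.0.0.0 (/8)


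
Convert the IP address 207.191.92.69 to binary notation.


207 = 11001111
191 = 10111111
92 = 01011100
69 = 01000101
Binary: 11001111.10111111.01011100.01000101


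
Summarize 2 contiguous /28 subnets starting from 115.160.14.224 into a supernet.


Original prefix: /28
Number of subnets: 2 = 2^1
New prefix = 28 - 1 = 27
Supernet: 115.160.14.224/27


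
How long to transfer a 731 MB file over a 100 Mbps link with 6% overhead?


Effective throughput = 100 * (1 - 6/100) = 94 Mbps
File size in Mb = 731 * 8 = 5848 Mb
Time = 5848 / 94
Time = 62.2128 seconds


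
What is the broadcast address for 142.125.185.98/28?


Network: 142.125.185.96/28
Host bits = 4
Set all host bits to 1:
Broadcast: 142.125.185.111


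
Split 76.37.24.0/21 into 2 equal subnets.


New prefix = 21 + 1 = 22
Each subnet has 1024 addresses
  76.37.24.0/22
  76.37.28.0/22
Subnets: 76.37.24.0/22, 76.37.28.0/22


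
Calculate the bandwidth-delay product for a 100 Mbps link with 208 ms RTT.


BDP = bandwidth * RTT
= 100 Mbps * 208 ms
= 100 * 1e6 * 208 / 1000 bits
= 20800000 bits
= 2600000 bytes
= 2539.0625 KB
BDP = 20800000 bits (2600000 bytes)


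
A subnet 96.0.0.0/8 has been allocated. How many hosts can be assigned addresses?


Host bits = 32 - 8 = 24
Total addresses = 2^24 = 16777216
Usable = total - 2 (network and broadcast)
Usable hosts: 16777214


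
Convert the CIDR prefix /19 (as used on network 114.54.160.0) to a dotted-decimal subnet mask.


/19 means 19 network bits, 13 host bits
Binary: 11111111111111111110000000000000
Mask: 255.255.224.0


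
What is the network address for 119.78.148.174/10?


IP:   01110111.01001110.10010100.10101110
Mask: 11111111.11000000.00000000.00000000
AND operation:
Net:  01110111.01000000.00000000.00000000
Network: 119.64.0.0/10


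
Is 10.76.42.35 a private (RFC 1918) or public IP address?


RFC 1918 private ranges:
  10.0.0.0/8 (10.0.0.0 - 10.255.255.255)
  172.16.0.0/12 (172.16.0.0 - 172.31.255.255)
  192.168.0.0/16 (192.168.0.0 - 192.168.255.255)
Private (in 10.0.0.0/8)


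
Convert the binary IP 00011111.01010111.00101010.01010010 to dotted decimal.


00011111 = 31
01010111 = 87
00101010 = 42
01010010 = 82
IP: 31.87.42.82


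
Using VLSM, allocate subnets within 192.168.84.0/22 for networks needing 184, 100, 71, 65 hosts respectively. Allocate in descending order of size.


184 hosts -> /24 (254 usable): 192.168.84.0/24
100 hosts -> /25 (126 usable): 192.168.85.0/25
71 hosts -> /25 (126 usable): 192.168.85.128/25
65 hosts -> /25 (126 usable): 192.168.86.0/25
Allocation: 192.168.84.0/24 (184 hosts, 254 usable); 192.168.85.0/25 (100 hosts, 126 usable); 192.168.85.128/25 (71 hosts, 126 usable); 192.168.86.0/25 (65 hosts, 126 usable)


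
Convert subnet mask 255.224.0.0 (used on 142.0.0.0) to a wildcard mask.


Subnet mask: 255.224.0.0
Wildcard = 255.255.255.255 - subnet mask
255 - 255 = 0
255 - 224 = 31
255 - 0 = 255
255 - 0 = 255
Wildcard: 0.31.255.255


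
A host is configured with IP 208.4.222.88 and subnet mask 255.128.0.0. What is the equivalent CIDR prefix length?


Binary: 11111111.10000000.00000000.00000000
Count leading 1s
Prefix: /9


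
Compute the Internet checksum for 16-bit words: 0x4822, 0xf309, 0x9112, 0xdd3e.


Sum all words (with carry folding):
+ 0x4822 = 0x4822
+ 0xf309 = 0x3b2c
+ 0x9112 = 0xcc3e
+ 0xdd3e = 0xa97d
One's complement: ~0xa97d
Checksum = 0x5682


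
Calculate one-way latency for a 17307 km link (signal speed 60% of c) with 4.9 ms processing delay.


Speed = 0.6 * 3e5 km/s = 180000 km/s
Propagation delay = 17307 / 180000 = 0.0961 s = 96.15 ms
Processing delay = 4.9 ms
Total one-way latency = 101.05 ms


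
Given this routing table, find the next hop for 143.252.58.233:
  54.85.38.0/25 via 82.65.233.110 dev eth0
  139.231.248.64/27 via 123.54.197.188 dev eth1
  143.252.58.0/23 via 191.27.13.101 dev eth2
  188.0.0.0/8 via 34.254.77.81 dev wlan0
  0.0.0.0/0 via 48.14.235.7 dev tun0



Longest prefix match for 143.252.58.233:
  /25 54.85.38.0: no
  /27 139.231.248.64: no
  /23 143.252.58.0: MATCH
  /8 188.0.0.0: no
  /0 0.0.0.0: MATCH
Selected: next-hop 191.27.13.101 via eth2 (matched /23)


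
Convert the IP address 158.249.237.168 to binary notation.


158 = 10011110
249 = 11111001
237 = 11101101
168 = 10101000
Binary: 10011110.11111001.11101101.10101000


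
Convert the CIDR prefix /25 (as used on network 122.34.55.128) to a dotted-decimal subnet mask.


/25 means 25 network bits, 7 host bits
Binary: 11111111111111111111111110000000
Mask: 255.255.255.128


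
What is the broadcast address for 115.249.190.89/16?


Network: 115.249.0.0/16
Host bits = 16
Set all host bits to 1:
Broadcast: 115.249.255.255


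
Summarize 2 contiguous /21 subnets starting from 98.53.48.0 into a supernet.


Original prefix: /21
Number of subnets: 2 = 2^1
New prefix = 21 - 1 = 20
Supernet: 98.53.48.0/20


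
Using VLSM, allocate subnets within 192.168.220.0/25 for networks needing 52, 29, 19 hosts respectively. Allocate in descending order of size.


52 hosts -> /26 (62 usable): 192.168.220.0/26
29 hosts -> /27 (30 usable): 192.168.220.64/27
19 hosts -> /27 (30 usable): 192.168.220.96/27
Allocation: 192.168.220.0/26 (52 hosts, 62 usable); 192.168.220.64/27 (29 hosts, 30 usable); 192.168.220.96/27 (19 hosts, 30 usable)


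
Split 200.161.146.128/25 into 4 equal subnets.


New prefix = 25 + 2 = 27
Each subnet has 32 addresses
  200.161.146.128/27
  200.161.146.160/27
  200.161.146.192/27
  200.161.146.224/27
Subnets: 200.161.146.128/27, 200.161.146.160/27, 200.161.146.192/27, 200.161.146.224/27


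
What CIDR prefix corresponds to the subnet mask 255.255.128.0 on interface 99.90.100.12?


Binary: 11111111.11111111.10000000.00000000
Count leading 1s
Prefix: /17


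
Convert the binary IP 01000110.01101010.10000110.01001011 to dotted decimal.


01000110 = 70
01101010 = 106
10000110 = 134
01001011 = 75
IP: 70.106.134.75


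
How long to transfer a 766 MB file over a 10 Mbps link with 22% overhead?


Effective throughput = 10 * (1 - 22/100) = 7.8 Mbps
File size in Mb = 766 * 8 = 6128 Mb
Time = 6128 / 7.8
Time = 785.641 seconds


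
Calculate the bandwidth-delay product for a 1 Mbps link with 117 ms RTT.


BDP = bandwidth * RTT
= 1 Mbps * 117 ms
= 1 * 1e6 * 117 / 1000 bits
= 117000 bits
= 14625 bytes
= 14.2822 KB
BDP = 117000 bits (14625 bytes)


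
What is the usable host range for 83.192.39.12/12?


Network: 83.192.0.0
Broadcast: 83.207.255.255
First usable = network + 1
Last usable = broadcast - 1
Range: 83.192.0.1 to 83.207.255.254


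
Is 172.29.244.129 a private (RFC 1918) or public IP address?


RFC 1918 private ranges:
  10.0.0.0/8 (10.0.0.0 - 10.255.255.255)
  172.16.0.0/12 (172.16.0.0 - 172.31.255.255)
  192.168.0.0/16 (192.168.0.0 - 192.168.255.255)
Private (in 172.16.0.0/12)


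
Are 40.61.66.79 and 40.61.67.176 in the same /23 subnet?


Mask: 255.255.254.0
40.61.66.79 AND mask = 40.61.66.0
40.61.67.176 AND mask = 40.61.66.0
Yes, same subnet (40.61.66.0)


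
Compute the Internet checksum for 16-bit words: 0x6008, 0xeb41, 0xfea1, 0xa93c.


Sum all words (with carry folding):
+ 0x6008 = 0x6008
+ 0xeb41 = 0x4b4a
+ 0xfea1 = 0x49ec
+ 0xa93c = 0xf328
One's complement: ~0xf328
Checksum = 0x0cd7


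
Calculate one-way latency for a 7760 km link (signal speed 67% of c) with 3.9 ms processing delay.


Speed = 0.67 * 3e5 km/s = 201000 km/s
Propagation delay = 7760 / 201000 = 0.0386 s = 38.607 ms
Processing delay = 3.9 ms
Total one-way latency = 42.507 ms


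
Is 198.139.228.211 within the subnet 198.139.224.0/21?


Subnet network: 198.139.224.0
Test IP AND mask: 198.139.224.0
Yes, 198.139.228.211 is in 198.139.224.0/21


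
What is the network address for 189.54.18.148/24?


IP:   10111101.00110110.00010010.10010100
Mask: 11111111.11111111.11111111.00000000
AND operation:
Net:  10111101.00110110.00010010.00000000
Network: 189.54.18.0/24


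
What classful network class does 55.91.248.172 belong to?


First octet: 55
Binary: 00110111
0xxxxxxx -> Class A (1-126)
Class A, default mask 255.0.0.0 (/8)


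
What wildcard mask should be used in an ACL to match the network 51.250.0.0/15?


Subnet mask: 255.254.0.0
Wildcard = 255.255.255.255 - subnet mask
255 - 255 = 0
255 - 254 = 1
255 - 0 = 255
255 - 0 = 255
Wildcard: 0.1.255.255


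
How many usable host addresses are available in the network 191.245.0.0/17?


Host bits = 32 - 17 = 15
Total addresses = 2^15 = 32768
Usable = total - 2 (network and broadcast)
Usable hosts: 32766


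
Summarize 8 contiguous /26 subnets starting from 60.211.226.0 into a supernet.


Original prefix: /26
Number of subnets: 8 = 2^3
New prefix = 26 - 3 = 23
Supernet: 60.211.226.0/23


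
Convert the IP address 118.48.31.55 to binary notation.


118 = 01110110
48 = 00110000
31 = 00011111
55 = 00110111
Binary: 01110110.00110000.00011111.00110111


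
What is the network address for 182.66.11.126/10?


IP:   10110110.01000010.00001011.01111110
Mask: 11111111.11000000.00000000.00000000
AND operation:
Net:  10110110.01000000.00000000.00000000
Network: 182.64.0.0/10


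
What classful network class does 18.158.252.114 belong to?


First octet: 18
Binary: 00010010
0xxxxxxx -> Class A (1-126)
Class A, default mask 255.0.0.0 (/8)


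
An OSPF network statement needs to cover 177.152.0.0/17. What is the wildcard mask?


Subnet mask: 255.255.128.0
Wildcard = 255.255.255.255 - subnet mask
255 - 255 = 0
255 - 255 = 0
255 - 128 = 127
255 - 0 = 255
Wildcard: 0.0.127.255


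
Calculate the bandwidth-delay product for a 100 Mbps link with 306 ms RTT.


BDP = bandwidth * RTT
= 100 Mbps * 306 ms
= 100 * 1e6 * 306 / 1000 bits
= 30600000 bits
= 3825000 bytes
= 3735.3516 KB
BDP = 30600000 bits (3825000 bytes)


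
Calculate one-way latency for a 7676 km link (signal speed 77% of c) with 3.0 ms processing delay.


Speed = 0.77 * 3e5 km/s = 231000 km/s
Propagation delay = 7676 / 231000 = 0.0332 s = 33.2294 ms
Processing delay = 3.0 ms
Total one-way latency = 36.2294 ms


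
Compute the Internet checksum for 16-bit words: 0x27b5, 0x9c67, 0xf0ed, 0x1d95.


Sum all words (with carry folding):
+ 0x27b5 = 0x27b5
+ 0x9c67 = 0xc41c
+ 0xf0ed = 0xb50a
+ 0x1d95 = 0xd29f
One's complement: ~0xd29f
Checksum = 0x2d60


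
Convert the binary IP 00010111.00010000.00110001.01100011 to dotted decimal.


00010111 = 23
00010000 = 16
00110001 = 49
01100011 = 99
IP: 23.16.49.99


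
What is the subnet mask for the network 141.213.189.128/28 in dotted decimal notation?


/28 means 28 network bits, 4 host bits
Binary: 11111111111111111111111111110000
Mask: 255.255.255.240


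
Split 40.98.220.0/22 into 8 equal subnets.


New prefix = 22 + 3 = 25
Each subnet has 128 addresses
  40.98.220.0/25
  40.98.220.128/25
  40.98.221.0/25
  40.98.221.128/25
  40.98.222.0/25
  40.98.222.128/25
  40.98.223.0/25
  40.98.223.128/25
Subnets: 40.98.220.0/25, 40.98.220.128/25, 40.98.221.0/25, 40.98.221.128/25, 40.98.222.0/25, 40.98.222.128/25, 40.98.223.0/25, 40.98.223.128/25


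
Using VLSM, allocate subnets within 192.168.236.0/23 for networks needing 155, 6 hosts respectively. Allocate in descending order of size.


155 hosts -> /24 (254 usable): 192.168.236.0/24
6 hosts -> /29 (6 usable): 192.168.237.0/29
Allocation: 192.168.236.0/24 (155 hosts, 254 usable); 192.168.237.0/29 (6 hosts, 6 usable)


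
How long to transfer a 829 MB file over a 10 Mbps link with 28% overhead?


Effective throughput = 10 * (1 - 28/100) = 7.2 Mbps
File size in Mb = 829 * 8 = 6632 Mb
Time = 6632 / 7.2
Time = 921.1111 seconds


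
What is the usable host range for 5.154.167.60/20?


Network: 5.154.160.0
Broadcast: 5.154.175.255
First usable = network + 1
Last usable = broadcast - 1
Range: 5.154.160.1 to 5.154.175.254


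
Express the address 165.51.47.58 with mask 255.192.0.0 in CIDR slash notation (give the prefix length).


Binary: 11111111.11000000.00000000.00000000
Count leading 1s
Prefix: /10


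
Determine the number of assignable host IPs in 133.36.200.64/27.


Host bits = 32 - 27 = 5
Total addresses = 2^5 = 32
Usable = total - 2 (network and broadcast)
Usable hosts: 30


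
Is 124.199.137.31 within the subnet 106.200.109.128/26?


Subnet network: 106.200.109.128
Test IP AND mask: 124.199.137.0
No, 124.199.137.31 is not in 106.200.109.128/26


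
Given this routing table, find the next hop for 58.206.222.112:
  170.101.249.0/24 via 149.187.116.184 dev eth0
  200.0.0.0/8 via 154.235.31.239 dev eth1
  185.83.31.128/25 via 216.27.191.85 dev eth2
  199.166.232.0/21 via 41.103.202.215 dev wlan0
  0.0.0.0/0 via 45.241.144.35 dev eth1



Longest prefix match for 58.206.222.112:
  /24 170.101.249.0: no
  /8 200.0.0.0: no
  /25 185.83.31.128: no
  /21 199.166.232.0: no
  /0 0.0.0.0: MATCH
Selected: next-hop 45.241.144.35 via eth1 (matched /0)


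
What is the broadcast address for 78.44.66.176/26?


Network: 78.44.66.128/26
Host bits = 6
Set all host bits to 1:
Broadcast: 78.44.66.191


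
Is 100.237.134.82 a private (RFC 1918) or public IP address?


RFC 1918 private ranges:
  10.0.0.0/8 (10.0.0.0 - 10.255.255.255)
  172.16.0.0/12 (172.16.0.0 - 172.31.255.255)
  192.168.0.0/16 (192.168.0.0 - 192.168.255.255)
Public (not in any RFC 1918 range)


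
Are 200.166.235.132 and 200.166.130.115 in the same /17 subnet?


Mask: 255.255.128.0
200.166.235.132 AND mask = 200.166.128.0
200.166.130.115 AND mask = 200.166.128.0
Yes, same subnet (200.166.128.0)


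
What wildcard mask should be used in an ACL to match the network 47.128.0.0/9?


Subnet mask: 255.128.0.0
Wildcard = 255.255.255.255 - subnet mask
255 - 255 = 0
255 - 128 = 127
255 - 0 = 255
255 - 0 = 255
Wildcard: 0.127.255.255


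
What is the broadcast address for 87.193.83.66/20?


Network: 87.193.80.0/20
Host bits = 12
Set all host bits to 1:
Broadcast: 87.193.95.255


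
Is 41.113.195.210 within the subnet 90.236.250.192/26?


Subnet network: 90.236.250.192
Test IP AND mask: 41.113.195.192
No, 41.113.195.210 is not in 90.236.250.192/26


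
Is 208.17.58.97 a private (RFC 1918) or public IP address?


RFC 1918 private ranges:
  10.0.0.0/8 (10.0.0.0 - 10.255.255.255)
  172.16.0.0/12 (172.16.0.0 - 172.31.255.255)
  192.168.0.0/16 (192.168.0.0 - 192.168.255.255)
Public (not in any RFC 1918 range)


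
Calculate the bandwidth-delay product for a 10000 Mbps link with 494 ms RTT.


BDP = bandwidth * RTT
= 10000 Mbps * 494 ms
= 10000 * 1e6 * 494 / 1000 bits
= 4940000000 bits
= 617500000 bytes
= 603027.3438 KB
BDP = 4940000000 bits (617500000 bytes)


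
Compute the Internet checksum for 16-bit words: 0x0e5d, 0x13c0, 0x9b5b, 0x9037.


Sum all words (with carry folding):
+ 0x0e5d = 0x0e5d
+ 0x13c0 = 0x221d
+ 0x9b5b = 0xbd78
+ 0x9037 = 0x4db0
One's complement: ~0x4db0
Checksum = 0xb24f


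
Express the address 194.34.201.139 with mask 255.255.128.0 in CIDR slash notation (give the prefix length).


Binary: 11111111.11111111.10000000.00000000
Count leading 1s
Prefix: /17


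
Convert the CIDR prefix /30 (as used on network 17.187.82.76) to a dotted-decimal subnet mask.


/30 means 30 network bits, 2 host bits
Binary: 11111111111111111111111111111100
Mask: 255.255.255.252


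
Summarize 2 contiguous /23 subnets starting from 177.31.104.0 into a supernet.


Original prefix: /23
Number of subnets: 2 = 2^1
New prefix = 23 - 1 = 22
Supernet: 177.31.104.0/22


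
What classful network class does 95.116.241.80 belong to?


First octet: 95
Binary: 01011111
0xxxxxxx -> Class A (1-126)
Class A, default mask 255.0.0.0 (/8)


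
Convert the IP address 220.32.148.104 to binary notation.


220 = 11011100
32 = 00100000
148 = 10010100
104 = 01101000
Binary: 11011100.00100000.10010100.01101000


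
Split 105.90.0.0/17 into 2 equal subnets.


New prefix = 17 + 1 = 18
Each subnet has 16384 addresses
  105.90.0.0/18
  105.90.64.0/18
Subnets: 105.90.0.0/18, 105.90.64.0/18


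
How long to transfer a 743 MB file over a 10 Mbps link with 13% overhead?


Effective throughput = 10 * (1 - 13/100) = 8.7 Mbps
File size in Mb = 743 * 8 = 5944 Mb
Time = 5944 / 8.7
Time = 683.2184 seconds


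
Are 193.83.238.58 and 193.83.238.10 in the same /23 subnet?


Mask: 255.255.254.0
193.83.238.58 AND mask = 193.83.238.0
193.83.238.10 AND mask = 193.83.238.0
Yes, same subnet (193.83.238.0)


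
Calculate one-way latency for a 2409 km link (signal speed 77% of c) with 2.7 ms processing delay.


Speed = 0.77 * 3e5 km/s = 231000 km/s
Propagation delay = 2409 / 231000 = 0.0104 s = 10.4286 ms
Processing delay = 2.7 ms
Total one-way latency = 13.1286 ms


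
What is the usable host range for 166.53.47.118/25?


Network: 166.53.47.0
Broadcast: 166.53.47.127
First usable = network + 1
Last usable = broadcast - 1
Range: 166.53.47.1 to 166.53.47.126


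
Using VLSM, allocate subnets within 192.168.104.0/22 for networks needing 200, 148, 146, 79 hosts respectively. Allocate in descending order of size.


200 hosts -> /24 (254 usable): 192.168.104.0/24
148 hosts -> /24 (254 usable): 192.168.105.0/24
146 hosts -> /24 (254 usable): 192.168.106.0/24
79 hosts -> /25 (126 usable): 192.168.107.0/25
Allocation: 192.168.104.0/24 (200 hosts, 254 usable); 192.168.105.0/24 (148 hosts, 254 usable); 192.168.106.0/24 (146 hosts, 254 usable); 192.168.107.0/25 (79 hosts, 126 usable)


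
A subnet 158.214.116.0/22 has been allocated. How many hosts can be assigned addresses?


Host bits = 32 - 22 = 10
Total addresses = 2^10 = 1024
Usable = total - 2 (network and broadcast)
Usable hosts: 1022


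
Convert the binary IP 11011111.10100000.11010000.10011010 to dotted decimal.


11011111 = 223
10100000 = 160
11010000 = 208
10011010 = 154
IP: 223.160.208.154


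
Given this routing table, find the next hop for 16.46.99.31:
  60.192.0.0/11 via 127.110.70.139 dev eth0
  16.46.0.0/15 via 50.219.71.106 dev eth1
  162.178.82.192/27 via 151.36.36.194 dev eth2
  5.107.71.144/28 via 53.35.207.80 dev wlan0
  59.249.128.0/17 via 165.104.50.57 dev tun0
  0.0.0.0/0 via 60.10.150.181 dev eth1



Longest prefix match for 16.46.99.31:
  /11 60.192.0.0: no
  /15 16.46.0.0: MATCH
  /27 162.178.82.192: no
  /28 5.107.71.144: no
  /17 59.249.128.0: no
  /0 0.0.0.0: MATCH
Selected: next-hop 50.219.71.106 via eth1 (matched /15)


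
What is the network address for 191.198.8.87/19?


IP:   10111111.11000110.00001000.01010111
Mask: 11111111.11111111.11100000.00000000
AND operation:
Net:  10111111.11000110.00000000.00000000
Network: 191.198.0.0/19


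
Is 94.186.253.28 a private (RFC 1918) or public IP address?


RFC 1918 private ranges:
  10.0.0.0/8 (10.0.0.0 - 10.255.255.255)
  172.16.0.0/12 (172.16.0.0 - 172.31.255.255)
  192.168.0.0/16 (192.168.0.0 - 192.168.255.255)
Public (not in any RFC 1918 range)


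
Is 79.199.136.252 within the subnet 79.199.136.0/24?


Subnet network: 79.199.136.0
Test IP AND mask: 79.199.136.0
Yes, 79.199.136.252 is in 79.199.136.0/24


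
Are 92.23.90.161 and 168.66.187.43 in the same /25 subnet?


Mask: 255.255.255.128
92.23.90.161 AND mask = 92.23.90.128
168.66.187.43 AND mask = 168.66.187.0
No, different subnets (92.23.90.128 vs 168.66.187.0)
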